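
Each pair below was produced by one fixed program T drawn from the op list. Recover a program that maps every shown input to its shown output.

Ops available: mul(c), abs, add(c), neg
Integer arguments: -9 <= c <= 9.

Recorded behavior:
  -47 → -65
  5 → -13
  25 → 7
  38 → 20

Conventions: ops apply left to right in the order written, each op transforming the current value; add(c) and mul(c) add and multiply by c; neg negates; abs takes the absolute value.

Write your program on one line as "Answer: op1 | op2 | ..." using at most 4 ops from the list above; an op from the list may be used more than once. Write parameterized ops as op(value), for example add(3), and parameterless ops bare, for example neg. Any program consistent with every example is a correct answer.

add(-5) | add(-7) | add(-6)

Check, running the answer program on each example:
  -47 -> -52 -> -59 -> -65
  5 -> 0 -> -7 -> -13
  25 -> 20 -> 13 -> 7
  38 -> 33 -> 26 -> 20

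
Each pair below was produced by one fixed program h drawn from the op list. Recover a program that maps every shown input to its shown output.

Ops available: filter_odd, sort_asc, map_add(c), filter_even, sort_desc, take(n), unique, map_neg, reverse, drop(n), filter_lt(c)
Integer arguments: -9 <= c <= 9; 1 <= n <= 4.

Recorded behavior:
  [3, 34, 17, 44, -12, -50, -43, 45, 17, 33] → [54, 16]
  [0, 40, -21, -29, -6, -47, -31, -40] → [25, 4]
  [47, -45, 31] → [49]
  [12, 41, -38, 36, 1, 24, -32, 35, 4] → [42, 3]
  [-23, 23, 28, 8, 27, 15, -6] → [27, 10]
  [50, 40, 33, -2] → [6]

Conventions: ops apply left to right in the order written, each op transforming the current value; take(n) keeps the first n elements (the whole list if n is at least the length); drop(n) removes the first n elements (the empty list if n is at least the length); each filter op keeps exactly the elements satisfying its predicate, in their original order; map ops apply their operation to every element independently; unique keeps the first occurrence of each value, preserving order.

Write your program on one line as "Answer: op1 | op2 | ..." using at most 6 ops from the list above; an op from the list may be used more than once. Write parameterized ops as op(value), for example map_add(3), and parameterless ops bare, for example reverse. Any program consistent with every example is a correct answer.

map_add(-4) | filter_lt(-2) | take(2) | sort_asc | map_neg

Check, running the answer program on each example:
  [3, 34, 17, 44, -12, -50, -43, 45, 17, 33] -> [-1, 30, 13, 40, -16, -54, -47, 41, 13, 29] -> [-16, -54, -47] -> [-16, -54] -> [-54, -16] -> [54, 16]
  [0, 40, -21, -29, -6, -47, -31, -40] -> [-4, 36, -25, -33, -10, -51, -35, -44] -> [-4, -25, -33, -10, -51, -35, -44] -> [-4, -25] -> [-25, -4] -> [25, 4]
  [47, -45, 31] -> [43, -49, 27] -> [-49] -> [-49] -> [-49] -> [49]
  [12, 41, -38, 36, 1, 24, -32, 35, 4] -> [8, 37, -42, 32, -3, 20, -36, 31, 0] -> [-42, -3, -36] -> [-42, -3] -> [-42, -3] -> [42, 3]
  [-23, 23, 28, 8, 27, 15, -6] -> [-27, 19, 24, 4, 23, 11, -10] -> [-27, -10] -> [-27, -10] -> [-27, -10] -> [27, 10]
  [50, 40, 33, -2] -> [46, 36, 29, -6] -> [-6] -> [-6] -> [-6] -> [6]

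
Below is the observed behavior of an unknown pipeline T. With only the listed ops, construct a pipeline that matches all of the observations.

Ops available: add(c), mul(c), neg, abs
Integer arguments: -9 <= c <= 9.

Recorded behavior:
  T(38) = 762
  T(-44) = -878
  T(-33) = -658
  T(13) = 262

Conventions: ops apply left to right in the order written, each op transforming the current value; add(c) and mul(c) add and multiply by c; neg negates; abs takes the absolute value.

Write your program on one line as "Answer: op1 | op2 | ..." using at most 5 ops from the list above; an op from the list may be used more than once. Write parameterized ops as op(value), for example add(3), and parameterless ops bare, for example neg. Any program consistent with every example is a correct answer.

mul(4) | mul(-5) | neg | add(2)

Check, running the answer program on each example:
  38 -> 152 -> -760 -> 760 -> 762
  -44 -> -176 -> 880 -> -880 -> -878
  -33 -> -132 -> 660 -> -660 -> -658
  13 -> 52 -> -260 -> 260 -> 262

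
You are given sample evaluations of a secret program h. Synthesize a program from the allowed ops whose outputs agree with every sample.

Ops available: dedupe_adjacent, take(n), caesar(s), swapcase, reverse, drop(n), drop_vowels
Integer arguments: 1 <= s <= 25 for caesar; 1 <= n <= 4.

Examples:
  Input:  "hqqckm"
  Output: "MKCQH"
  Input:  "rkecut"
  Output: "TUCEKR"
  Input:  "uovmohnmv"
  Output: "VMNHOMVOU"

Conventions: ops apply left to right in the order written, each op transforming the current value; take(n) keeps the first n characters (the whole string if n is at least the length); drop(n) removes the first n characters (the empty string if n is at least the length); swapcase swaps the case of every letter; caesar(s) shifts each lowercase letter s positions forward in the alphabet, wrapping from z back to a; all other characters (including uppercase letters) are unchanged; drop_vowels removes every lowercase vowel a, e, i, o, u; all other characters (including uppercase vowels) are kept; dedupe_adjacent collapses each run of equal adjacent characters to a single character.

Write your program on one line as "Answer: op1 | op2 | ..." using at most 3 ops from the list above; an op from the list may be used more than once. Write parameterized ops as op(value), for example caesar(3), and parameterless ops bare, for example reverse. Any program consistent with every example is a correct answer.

swapcase | reverse | dedupe_adjacent

Check, running the answer program on each example:
  "hqqckm" -> "HQQCKM" -> "MKCQQH" -> "MKCQH"
  "rkecut" -> "RKECUT" -> "TUCEKR" -> "TUCEKR"
  "uovmohnmv" -> "UOVMOHNMV" -> "VMNHOMVOU" -> "VMNHOMVOU"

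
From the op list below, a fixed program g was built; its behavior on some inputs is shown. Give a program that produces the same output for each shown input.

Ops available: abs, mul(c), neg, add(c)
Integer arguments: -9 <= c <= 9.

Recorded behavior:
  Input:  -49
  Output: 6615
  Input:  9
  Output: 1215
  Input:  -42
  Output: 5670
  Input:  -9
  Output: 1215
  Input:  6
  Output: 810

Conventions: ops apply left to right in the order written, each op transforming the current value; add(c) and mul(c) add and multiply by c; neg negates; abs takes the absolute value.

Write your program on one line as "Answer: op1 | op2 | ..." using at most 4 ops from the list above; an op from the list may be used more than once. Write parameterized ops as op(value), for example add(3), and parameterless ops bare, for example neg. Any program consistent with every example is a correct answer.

mul(-3) | abs | mul(-5) | mul(-9)

Check, running the answer program on each example:
  -49 -> 147 -> 147 -> -735 -> 6615
  9 -> -27 -> 27 -> -135 -> 1215
  -42 -> 126 -> 126 -> -630 -> 5670
  -9 -> 27 -> 27 -> -135 -> 1215
  6 -> -18 -> 18 -> -90 -> 810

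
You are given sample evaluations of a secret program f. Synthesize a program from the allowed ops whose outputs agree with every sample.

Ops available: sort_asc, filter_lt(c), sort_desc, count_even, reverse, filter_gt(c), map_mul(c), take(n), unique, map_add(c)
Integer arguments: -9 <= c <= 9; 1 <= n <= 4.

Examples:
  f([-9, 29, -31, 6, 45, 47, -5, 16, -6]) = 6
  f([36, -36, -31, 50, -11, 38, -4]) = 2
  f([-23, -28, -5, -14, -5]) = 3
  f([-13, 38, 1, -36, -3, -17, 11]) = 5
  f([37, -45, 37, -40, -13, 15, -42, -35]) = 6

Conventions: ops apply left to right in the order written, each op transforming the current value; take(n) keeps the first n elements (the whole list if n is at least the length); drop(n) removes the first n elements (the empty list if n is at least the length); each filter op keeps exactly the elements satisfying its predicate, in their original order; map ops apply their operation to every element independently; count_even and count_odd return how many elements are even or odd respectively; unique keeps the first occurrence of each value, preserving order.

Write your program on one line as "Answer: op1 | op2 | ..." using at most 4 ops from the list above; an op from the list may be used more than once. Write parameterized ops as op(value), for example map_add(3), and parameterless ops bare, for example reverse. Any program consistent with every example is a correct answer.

sort_asc | map_add(5) | count_even

Check, running the answer program on each example:
  [-9, 29, -31, 6, 45, 47, -5, 16, -6] -> [-31, -9, -6, -5, 6, 16, 29, 45, 47] -> [-26, -4, -1, 0, 11, 21, 34, 50, 52] -> 6
  [36, -36, -31, 50, -11, 38, -4] -> [-36, -31, -11, -4, 36, 38, 50] -> [-31, -26, -6, 1, 41, 43, 55] -> 2
  [-23, -28, -5, -14, -5] -> [-28, -23, -14, -5, -5] -> [-23, -18, -9, 0, 0] -> 3
  [-13, 38, 1, -36, -3, -17, 11] -> [-36, -17, -13, -3, 1, 11, 38] -> [-31, -12, -8, 2, 6, 16, 43] -> 5
  [37, -45, 37, -40, -13, 15, -42, -35] -> [-45, -42, -40, -35, -13, 15, 37, 37] -> [-40, -37, -35, -30, -8, 20, 42, 42] -> 6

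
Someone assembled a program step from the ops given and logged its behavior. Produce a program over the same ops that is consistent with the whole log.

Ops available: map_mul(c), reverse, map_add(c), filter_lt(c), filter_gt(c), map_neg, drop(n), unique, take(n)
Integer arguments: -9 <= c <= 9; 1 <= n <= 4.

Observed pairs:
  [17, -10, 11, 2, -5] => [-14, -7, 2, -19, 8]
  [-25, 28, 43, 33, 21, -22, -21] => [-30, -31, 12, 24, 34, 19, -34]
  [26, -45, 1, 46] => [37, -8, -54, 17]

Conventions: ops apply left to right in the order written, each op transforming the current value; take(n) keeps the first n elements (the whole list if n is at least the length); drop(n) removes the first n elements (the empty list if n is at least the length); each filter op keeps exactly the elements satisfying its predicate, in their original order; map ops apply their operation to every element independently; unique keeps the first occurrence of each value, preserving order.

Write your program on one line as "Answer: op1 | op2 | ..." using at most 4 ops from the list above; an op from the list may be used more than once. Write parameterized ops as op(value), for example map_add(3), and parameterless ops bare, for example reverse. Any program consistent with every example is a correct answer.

map_add(-8) | reverse | map_add(-1)

Check, running the answer program on each example:
  [17, -10, 11, 2, -5] -> [9, -18, 3, -6, -13] -> [-13, -6, 3, -18, 9] -> [-14, -7, 2, -19, 8]
  [-25, 28, 43, 33, 21, -22, -21] -> [-33, 20, 35, 25, 13, -30, -29] -> [-29, -30, 13, 25, 35, 20, -33] -> [-30, -31, 12, 24, 34, 19, -34]
  [26, -45, 1, 46] -> [18, -53, -7, 38] -> [38, -7, -53, 18] -> [37, -8, -54, 17]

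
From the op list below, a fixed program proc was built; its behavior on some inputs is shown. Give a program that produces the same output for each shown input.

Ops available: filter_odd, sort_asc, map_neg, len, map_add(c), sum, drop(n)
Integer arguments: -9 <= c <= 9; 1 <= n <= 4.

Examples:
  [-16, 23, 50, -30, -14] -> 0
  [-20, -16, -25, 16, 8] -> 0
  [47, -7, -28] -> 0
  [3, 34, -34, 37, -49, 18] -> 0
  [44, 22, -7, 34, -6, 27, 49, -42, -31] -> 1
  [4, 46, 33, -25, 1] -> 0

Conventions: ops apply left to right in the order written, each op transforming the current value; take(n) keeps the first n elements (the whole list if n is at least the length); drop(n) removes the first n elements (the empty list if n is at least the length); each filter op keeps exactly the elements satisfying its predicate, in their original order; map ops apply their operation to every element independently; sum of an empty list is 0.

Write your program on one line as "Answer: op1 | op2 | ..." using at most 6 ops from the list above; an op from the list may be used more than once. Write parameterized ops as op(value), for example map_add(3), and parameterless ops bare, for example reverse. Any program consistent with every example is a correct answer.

map_add(2) | drop(4) | map_neg | drop(4) | len

Check, running the answer program on each example:
  [-16, 23, 50, -30, -14] -> [-14, 25, 52, -28, -12] -> [-12] -> [12] -> [] -> 0
  [-20, -16, -25, 16, 8] -> [-18, -14, -23, 18, 10] -> [10] -> [-10] -> [] -> 0
  [47, -7, -28] -> [49, -5, -26] -> [] -> [] -> [] -> 0
  [3, 34, -34, 37, -49, 18] -> [5, 36, -32, 39, -47, 20] -> [-47, 20] -> [47, -20] -> [] -> 0
  [44, 22, -7, 34, -6, 27, 49, -42, -31] -> [46, 24, -5, 36, -4, 29, 51, -40, -29] -> [-4, 29, 51, -40, -29] -> [4, -29, -51, 40, 29] -> [29] -> 1
  [4, 46, 33, -25, 1] -> [6, 48, 35, -23, 3] -> [3] -> [-3] -> [] -> 0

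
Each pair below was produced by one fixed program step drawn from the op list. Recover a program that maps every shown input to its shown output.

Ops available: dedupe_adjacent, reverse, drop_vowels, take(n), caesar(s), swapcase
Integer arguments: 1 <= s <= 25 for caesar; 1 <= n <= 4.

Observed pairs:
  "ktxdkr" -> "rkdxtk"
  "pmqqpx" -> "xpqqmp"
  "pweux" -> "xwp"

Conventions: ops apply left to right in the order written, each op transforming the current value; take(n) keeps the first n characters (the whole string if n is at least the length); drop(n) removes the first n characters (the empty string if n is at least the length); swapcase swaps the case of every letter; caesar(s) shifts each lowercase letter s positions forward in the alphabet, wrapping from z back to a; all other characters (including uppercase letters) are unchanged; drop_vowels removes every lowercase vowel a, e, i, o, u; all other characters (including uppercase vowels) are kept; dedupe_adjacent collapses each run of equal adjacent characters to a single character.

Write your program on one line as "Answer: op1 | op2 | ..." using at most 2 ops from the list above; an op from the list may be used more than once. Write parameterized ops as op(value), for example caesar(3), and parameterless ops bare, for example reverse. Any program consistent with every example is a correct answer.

drop_vowels | reverse

Check, running the answer program on each example:
  "ktxdkr" -> "ktxdkr" -> "rkdxtk"
  "pmqqpx" -> "pmqqpx" -> "xpqqmp"
  "pweux" -> "pwx" -> "xwp"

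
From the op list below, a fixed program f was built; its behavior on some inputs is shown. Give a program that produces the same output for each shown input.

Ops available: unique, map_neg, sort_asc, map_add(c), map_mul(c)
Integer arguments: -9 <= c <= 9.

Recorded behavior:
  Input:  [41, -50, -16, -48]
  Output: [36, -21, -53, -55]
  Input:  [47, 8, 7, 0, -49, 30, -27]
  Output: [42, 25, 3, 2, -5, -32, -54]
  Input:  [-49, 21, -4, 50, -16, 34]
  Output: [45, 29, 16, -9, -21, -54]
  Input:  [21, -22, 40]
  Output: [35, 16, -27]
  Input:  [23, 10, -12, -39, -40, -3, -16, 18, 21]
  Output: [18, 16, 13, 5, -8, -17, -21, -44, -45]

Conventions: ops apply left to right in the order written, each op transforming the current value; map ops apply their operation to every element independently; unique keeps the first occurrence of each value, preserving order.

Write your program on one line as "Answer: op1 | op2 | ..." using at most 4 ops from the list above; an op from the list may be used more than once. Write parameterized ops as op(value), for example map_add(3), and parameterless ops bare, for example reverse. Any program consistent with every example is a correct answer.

map_neg | map_add(5) | sort_asc | map_neg

Check, running the answer program on each example:
  [41, -50, -16, -48] -> [-41, 50, 16, 48] -> [-36, 55, 21, 53] -> [-36, 21, 53, 55] -> [36, -21, -53, -55]
  [47, 8, 7, 0, -49, 30, -27] -> [-47, -8, -7, 0, 49, -30, 27] -> [-42, -3, -2, 5, 54, -25, 32] -> [-42, -25, -3, -2, 5, 32, 54] -> [42, 25, 3, 2, -5, -32, -54]
  [-49, 21, -4, 50, -16, 34] -> [49, -21, 4, -50, 16, -34] -> [54, -16, 9, -45, 21, -29] -> [-45, -29, -16, 9, 21, 54] -> [45, 29, 16, -9, -21, -54]
  [21, -22, 40] -> [-21, 22, -40] -> [-16, 27, -35] -> [-35, -16, 27] -> [35, 16, -27]
  [23, 10, -12, -39, -40, -3, -16, 18, 21] -> [-23, -10, 12, 39, 40, 3, 16, -18, -21] -> [-18, -5, 17, 44, 45, 8, 21, -13, -16] -> [-18, -16, -13, -5, 8, 17, 21, 44, 45] -> [18, 16, 13, 5, -8, -17, -21, -44, -45]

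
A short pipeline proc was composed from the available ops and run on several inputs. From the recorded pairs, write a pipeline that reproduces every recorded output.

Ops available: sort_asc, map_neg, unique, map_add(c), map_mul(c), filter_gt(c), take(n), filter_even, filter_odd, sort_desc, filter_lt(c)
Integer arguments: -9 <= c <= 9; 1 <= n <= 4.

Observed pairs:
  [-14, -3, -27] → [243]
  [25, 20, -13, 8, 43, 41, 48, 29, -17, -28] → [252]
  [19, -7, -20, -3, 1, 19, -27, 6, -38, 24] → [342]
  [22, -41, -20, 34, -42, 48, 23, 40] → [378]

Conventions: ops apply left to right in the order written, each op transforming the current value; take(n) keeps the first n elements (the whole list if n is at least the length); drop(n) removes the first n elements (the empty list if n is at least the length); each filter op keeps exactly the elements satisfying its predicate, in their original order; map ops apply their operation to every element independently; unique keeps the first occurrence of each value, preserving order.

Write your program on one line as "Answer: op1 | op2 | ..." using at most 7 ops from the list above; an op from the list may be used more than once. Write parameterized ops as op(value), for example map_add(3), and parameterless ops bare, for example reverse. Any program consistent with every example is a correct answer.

filter_lt(2) | map_mul(9) | map_neg | sort_desc | take(2) | take(1)

Check, running the answer program on each example:
  [-14, -3, -27] -> [-14, -3, -27] -> [-126, -27, -243] -> [126, 27, 243] -> [243, 126, 27] -> [243, 126] -> [243]
  [25, 20, -13, 8, 43, 41, 48, 29, -17, -28] -> [-13, -17, -28] -> [-117, -153, -252] -> [117, 153, 252] -> [252, 153, 117] -> [252, 153] -> [252]
  [19, -7, -20, -3, 1, 19, -27, 6, -38, 24] -> [-7, -20, -3, 1, -27, -38] -> [-63, -180, -27, 9, -243, -342] -> [63, 180, 27, -9, 243, 342] -> [342, 243, 180, 63, 27, -9] -> [342, 243] -> [342]
  [22, -41, -20, 34, -42, 48, 23, 40] -> [-41, -20, -42] -> [-369, -180, -378] -> [369, 180, 378] -> [378, 369, 180] -> [378, 369] -> [378]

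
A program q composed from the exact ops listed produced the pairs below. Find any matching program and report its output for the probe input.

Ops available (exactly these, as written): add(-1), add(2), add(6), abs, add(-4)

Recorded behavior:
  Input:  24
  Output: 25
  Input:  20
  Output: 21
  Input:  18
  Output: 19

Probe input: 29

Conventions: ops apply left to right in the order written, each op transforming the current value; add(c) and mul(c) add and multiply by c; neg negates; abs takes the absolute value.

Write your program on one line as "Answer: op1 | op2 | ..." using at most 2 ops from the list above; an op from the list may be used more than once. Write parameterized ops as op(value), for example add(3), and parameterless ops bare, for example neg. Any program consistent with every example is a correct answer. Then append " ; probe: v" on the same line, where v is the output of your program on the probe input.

add(2) | add(-1) ; probe: 30

Check, running the answer program on each example:
  24 -> 26 -> 25
  20 -> 22 -> 21
  18 -> 20 -> 19
  probe: 29 -> 31 -> 30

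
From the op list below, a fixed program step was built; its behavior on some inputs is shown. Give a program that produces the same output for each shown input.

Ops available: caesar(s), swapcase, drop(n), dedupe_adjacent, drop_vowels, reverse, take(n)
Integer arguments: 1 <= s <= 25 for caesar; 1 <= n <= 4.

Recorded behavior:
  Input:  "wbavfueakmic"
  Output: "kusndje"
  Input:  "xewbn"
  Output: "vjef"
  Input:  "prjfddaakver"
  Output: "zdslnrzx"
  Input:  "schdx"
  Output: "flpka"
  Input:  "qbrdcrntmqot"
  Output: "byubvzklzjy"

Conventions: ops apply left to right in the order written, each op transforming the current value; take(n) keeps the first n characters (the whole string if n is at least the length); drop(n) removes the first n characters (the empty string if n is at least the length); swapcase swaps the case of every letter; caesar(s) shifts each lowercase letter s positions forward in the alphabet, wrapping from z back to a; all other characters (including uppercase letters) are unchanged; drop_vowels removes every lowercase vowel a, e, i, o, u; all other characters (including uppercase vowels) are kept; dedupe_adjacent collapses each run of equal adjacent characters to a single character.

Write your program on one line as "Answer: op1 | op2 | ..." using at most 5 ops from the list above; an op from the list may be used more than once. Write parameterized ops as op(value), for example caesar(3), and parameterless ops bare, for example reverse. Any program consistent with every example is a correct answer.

dedupe_adjacent | drop_vowels | reverse | caesar(8)

Check, running the answer program on each example:
  "wbavfueakmic" -> "wbavfueakmic" -> "wbvfkmc" -> "cmkfvbw" -> "kusndje"
  "xewbn" -> "xewbn" -> "xwbn" -> "nbwx" -> "vjef"
  "prjfddaakver" -> "prjfdakver" -> "prjfdkvr" -> "rvkdfjrp" -> "zdslnrzx"
  "schdx" -> "schdx" -> "schdx" -> "xdhcs" -> "flpka"
  "qbrdcrntmqot" -> "qbrdcrntmqot" -> "qbrdcrntmqt" -> "tqmtnrcdrbq" -> "byubvzklzjy"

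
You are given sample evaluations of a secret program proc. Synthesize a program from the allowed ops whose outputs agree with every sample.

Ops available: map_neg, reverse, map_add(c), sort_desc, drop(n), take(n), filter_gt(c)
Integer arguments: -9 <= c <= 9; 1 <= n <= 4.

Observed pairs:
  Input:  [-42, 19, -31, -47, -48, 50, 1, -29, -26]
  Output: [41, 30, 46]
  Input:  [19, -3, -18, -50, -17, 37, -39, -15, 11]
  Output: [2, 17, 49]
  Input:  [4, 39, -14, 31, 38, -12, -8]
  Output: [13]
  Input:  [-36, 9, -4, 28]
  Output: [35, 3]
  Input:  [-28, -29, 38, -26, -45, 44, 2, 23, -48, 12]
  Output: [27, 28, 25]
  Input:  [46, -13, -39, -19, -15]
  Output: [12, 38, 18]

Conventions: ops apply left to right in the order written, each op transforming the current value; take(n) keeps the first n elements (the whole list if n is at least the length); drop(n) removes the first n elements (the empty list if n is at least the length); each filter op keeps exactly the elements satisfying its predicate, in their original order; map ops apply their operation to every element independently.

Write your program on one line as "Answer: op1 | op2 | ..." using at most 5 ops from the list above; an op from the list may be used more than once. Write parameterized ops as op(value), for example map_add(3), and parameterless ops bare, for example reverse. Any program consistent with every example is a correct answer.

take(4) | map_add(1) | map_neg | filter_gt(0)

Check, running the answer program on each example:
  [-42, 19, -31, -47, -48, 50, 1, -29, -26] -> [-42, 19, -31, -47] -> [-41, 20, -30, -46] -> [41, -20, 30, 46] -> [41, 30, 46]
  [19, -3, -18, -50, -17, 37, -39, -15, 11] -> [19, -3, -18, -50] -> [20, -2, -17, -49] -> [-20, 2, 17, 49] -> [2, 17, 49]
  [4, 39, -14, 31, 38, -12, -8] -> [4, 39, -14, 31] -> [5, 40, -13, 32] -> [-5, -40, 13, -32] -> [13]
  [-36, 9, -4, 28] -> [-36, 9, -4, 28] -> [-35, 10, -3, 29] -> [35, -10, 3, -29] -> [35, 3]
  [-28, -29, 38, -26, -45, 44, 2, 23, -48, 12] -> [-28, -29, 38, -26] -> [-27, -28, 39, -25] -> [27, 28, -39, 25] -> [27, 28, 25]
  [46, -13, -39, -19, -15] -> [46, -13, -39, -19] -> [47, -12, -38, -18] -> [-47, 12, 38, 18] -> [12, 38, 18]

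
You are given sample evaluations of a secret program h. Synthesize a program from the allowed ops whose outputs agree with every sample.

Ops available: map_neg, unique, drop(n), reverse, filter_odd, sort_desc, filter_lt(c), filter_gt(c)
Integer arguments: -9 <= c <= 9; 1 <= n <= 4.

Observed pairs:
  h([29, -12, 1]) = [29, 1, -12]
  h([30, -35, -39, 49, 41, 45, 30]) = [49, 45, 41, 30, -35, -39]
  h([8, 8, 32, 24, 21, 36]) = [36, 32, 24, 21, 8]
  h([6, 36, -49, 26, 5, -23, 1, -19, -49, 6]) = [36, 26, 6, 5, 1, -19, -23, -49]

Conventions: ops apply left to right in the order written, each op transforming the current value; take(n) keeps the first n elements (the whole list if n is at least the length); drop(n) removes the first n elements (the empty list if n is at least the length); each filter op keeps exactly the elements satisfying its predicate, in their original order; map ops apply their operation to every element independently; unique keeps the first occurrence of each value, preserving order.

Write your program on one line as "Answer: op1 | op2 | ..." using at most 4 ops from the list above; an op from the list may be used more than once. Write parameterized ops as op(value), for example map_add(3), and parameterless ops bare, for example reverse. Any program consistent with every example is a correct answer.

unique | reverse | sort_desc

Check, running the answer program on each example:
  [29, -12, 1] -> [29, -12, 1] -> [1, -12, 29] -> [29, 1, -12]
  [30, -35, -39, 49, 41, 45, 30] -> [30, -35, -39, 49, 41, 45] -> [45, 41, 49, -39, -35, 30] -> [49, 45, 41, 30, -35, -39]
  [8, 8, 32, 24, 21, 36] -> [8, 32, 24, 21, 36] -> [36, 21, 24, 32, 8] -> [36, 32, 24, 21, 8]
  [6, 36, -49, 26, 5, -23, 1, -19, -49, 6] -> [6, 36, -49, 26, 5, -23, 1, -19] -> [-19, 1, -23, 5, 26, -49, 36, 6] -> [36, 26, 6, 5, 1, -19, -23, -49]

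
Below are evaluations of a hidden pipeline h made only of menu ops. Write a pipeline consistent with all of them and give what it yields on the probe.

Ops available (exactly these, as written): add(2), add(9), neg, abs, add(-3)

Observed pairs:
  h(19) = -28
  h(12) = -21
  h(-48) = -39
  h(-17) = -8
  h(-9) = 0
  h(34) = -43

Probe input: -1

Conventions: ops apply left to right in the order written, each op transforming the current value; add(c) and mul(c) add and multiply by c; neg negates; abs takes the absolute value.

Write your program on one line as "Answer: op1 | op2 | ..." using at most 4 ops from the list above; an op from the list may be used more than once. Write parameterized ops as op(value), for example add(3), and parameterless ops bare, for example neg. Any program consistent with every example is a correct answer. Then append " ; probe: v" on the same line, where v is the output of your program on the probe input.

add(9) | abs | neg ; probe: -8

Check, running the answer program on each example:
  19 -> 28 -> 28 -> -28
  12 -> 21 -> 21 -> -21
  -48 -> -39 -> 39 -> -39
  -17 -> -8 -> 8 -> -8
  -9 -> 0 -> 0 -> 0
  34 -> 43 -> 43 -> -43
  probe: -1 -> 8 -> 8 -> -8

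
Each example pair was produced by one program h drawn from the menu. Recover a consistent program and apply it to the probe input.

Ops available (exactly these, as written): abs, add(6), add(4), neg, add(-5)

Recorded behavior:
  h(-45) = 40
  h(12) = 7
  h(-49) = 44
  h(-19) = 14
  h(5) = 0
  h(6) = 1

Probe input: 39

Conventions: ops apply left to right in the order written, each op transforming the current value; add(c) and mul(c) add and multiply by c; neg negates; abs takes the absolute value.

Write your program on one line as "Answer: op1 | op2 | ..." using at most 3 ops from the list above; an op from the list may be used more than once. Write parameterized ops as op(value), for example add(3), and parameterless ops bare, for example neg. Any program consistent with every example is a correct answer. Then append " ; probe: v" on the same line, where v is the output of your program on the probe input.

abs | add(-5) ; probe: 34

Check, running the answer program on each example:
  -45 -> 45 -> 40
  12 -> 12 -> 7
  -49 -> 49 -> 44
  -19 -> 19 -> 14
  5 -> 5 -> 0
  6 -> 6 -> 1
  probe: 39 -> 39 -> 34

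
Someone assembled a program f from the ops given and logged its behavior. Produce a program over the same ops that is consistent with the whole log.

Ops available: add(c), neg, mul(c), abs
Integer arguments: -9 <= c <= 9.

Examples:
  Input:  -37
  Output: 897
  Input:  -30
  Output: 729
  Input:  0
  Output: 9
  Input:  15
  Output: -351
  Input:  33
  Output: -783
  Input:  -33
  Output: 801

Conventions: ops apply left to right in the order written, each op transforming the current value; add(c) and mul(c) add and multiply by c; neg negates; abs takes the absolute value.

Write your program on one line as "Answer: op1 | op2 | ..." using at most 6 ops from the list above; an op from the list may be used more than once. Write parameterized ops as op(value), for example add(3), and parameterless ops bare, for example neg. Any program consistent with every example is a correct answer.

mul(4) | mul(2) | add(4) | add(-7) | mul(-3)

Check, running the answer program on each example:
  -37 -> -148 -> -296 -> -292 -> -299 -> 897
  -30 -> -120 -> -240 -> -236 -> -243 -> 729
  0 -> 0 -> 0 -> 4 -> -3 -> 9
  15 -> 60 -> 120 -> 124 -> 117 -> -351
  33 -> 132 -> 264 -> 268 -> 261 -> -783
  -33 -> -132 -> -264 -> -260 -> -267 -> 801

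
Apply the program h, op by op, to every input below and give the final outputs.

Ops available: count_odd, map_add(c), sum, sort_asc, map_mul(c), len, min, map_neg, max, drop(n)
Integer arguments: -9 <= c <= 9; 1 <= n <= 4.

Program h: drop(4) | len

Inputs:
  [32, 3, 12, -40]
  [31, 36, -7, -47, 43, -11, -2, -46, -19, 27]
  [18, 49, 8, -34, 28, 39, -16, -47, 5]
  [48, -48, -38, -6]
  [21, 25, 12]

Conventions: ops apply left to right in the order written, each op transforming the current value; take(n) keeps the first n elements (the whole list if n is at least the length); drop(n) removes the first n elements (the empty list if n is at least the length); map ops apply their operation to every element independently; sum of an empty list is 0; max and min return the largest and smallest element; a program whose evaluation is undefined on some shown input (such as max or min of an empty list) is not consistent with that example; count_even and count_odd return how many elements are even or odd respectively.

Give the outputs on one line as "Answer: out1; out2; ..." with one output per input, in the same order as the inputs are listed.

0; 6; 5; 0; 0

Execution, op by op:
  [32, 3, 12, -40] -> [] -> 0
  [31, 36, -7, -47, 43, -11, -2, -46, -19, 27] -> [43, -11, -2, -46, -19, 27] -> 6
  [18, 49, 8, -34, 28, 39, -16, -47, 5] -> [28, 39, -16, -47, 5] -> 5
  [48, -48, -38, -6] -> [] -> 0
  [21, 25, 12] -> [] -> 0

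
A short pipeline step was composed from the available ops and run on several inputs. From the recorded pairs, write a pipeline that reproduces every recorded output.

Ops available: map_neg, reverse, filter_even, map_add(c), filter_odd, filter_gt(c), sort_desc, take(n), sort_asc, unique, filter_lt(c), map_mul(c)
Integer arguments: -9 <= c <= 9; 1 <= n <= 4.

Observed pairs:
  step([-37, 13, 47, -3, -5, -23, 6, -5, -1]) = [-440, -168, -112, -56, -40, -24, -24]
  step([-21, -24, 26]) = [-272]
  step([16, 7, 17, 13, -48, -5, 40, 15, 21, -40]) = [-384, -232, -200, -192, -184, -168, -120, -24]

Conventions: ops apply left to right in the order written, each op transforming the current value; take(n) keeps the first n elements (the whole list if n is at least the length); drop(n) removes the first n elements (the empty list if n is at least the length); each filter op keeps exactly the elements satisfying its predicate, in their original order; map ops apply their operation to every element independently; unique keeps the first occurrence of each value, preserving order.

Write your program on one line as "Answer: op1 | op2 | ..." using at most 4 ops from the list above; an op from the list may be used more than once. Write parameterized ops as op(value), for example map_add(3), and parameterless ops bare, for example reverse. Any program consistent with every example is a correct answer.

map_add(8) | sort_desc | map_mul(-8) | filter_lt(-9)

Check, running the answer program on each example:
  [-37, 13, 47, -3, -5, -23, 6, -5, -1] -> [-29, 21, 55, 5, 3, -15, 14, 3, 7] -> [55, 21, 14, 7, 5, 3, 3, -15, -29] -> [-440, -168, -112, -56, -40, -24, -24, 120, 232] -> [-440, -168, -112, -56, -40, -24, -24]
  [-21, -24, 26] -> [-13, -16, 34] -> [34, -13, -16] -> [-272, 104, 128] -> [-272]
  [16, 7, 17, 13, -48, -5, 40, 15, 21, -40] -> [24, 15, 25, 21, -40, 3, 48, 23, 29, -32] -> [48, 29, 25, 24, 23, 21, 15, 3, -32, -40] -> [-384, -232, -200, -192, -184, -168, -120, -24, 256, 320] -> [-384, -232, -200, -192, -184, -168, -120, -24]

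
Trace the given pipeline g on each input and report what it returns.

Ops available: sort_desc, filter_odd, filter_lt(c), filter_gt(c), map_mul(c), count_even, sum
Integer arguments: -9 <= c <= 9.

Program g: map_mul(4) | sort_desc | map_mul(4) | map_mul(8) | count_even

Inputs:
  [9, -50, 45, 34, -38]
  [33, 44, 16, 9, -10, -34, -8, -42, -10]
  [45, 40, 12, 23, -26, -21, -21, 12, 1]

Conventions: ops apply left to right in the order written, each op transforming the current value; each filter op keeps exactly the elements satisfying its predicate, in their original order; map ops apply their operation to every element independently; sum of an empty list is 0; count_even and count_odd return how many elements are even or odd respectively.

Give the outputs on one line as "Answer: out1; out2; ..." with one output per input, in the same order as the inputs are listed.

5; 9; 9

Execution, op by op:
  [9, -50, 45, 34, -38] -> [36, -200, 180, 136, -152] -> [180, 136, 36, -152, -200] -> [720, 544, 144, -608, -800] -> [5760, 4352, 1152, -4864, -6400] -> 5
  [33, 44, 16, 9, -10, -34, -8, -42, -10] -> [132, 176, 64, 36, -40, -136, -32, -168, -40] -> [176, 132, 64, 36, -32, -40, -40, -136, -168] -> [704, 528, 256, 144, -128, -160, -160, -544, -672] -> [5632, 4224, 2048, 1152, -1024, -1280, -1280, -4352, -5376] -> 9
  [45, 40, 12, 23, -26, -21, -21, 12, 1] -> [180, 160, 48, 92, -104, -84, -84, 48, 4] -> [180, 160, 92, 48, 48, 4, -84, -84, -104] -> [720, 640, 368, 192, 192, 16, -336, -336, -416] -> [5760, 5120, 2944, 1536, 1536, 128, -2688, -2688, -3328] -> 9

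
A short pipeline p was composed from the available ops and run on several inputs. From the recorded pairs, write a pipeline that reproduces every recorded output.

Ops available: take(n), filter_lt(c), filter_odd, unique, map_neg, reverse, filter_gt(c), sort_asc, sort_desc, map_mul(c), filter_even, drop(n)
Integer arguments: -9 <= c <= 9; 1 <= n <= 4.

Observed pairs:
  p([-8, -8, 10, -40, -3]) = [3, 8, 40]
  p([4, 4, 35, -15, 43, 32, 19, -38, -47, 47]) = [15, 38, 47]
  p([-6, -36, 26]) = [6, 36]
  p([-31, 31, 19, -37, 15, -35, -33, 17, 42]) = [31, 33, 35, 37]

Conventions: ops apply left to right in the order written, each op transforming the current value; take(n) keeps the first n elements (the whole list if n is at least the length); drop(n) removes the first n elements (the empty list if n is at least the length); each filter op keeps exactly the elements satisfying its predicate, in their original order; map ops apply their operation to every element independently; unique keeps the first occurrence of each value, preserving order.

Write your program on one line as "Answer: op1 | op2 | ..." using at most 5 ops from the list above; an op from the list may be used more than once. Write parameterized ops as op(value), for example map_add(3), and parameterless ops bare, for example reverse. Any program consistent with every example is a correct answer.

reverse | sort_desc | unique | filter_lt(2) | map_neg

Check, running the answer program on each example:
  [-8, -8, 10, -40, -3] -> [-3, -40, 10, -8, -8] -> [10, -3, -8, -8, -40] -> [10, -3, -8, -40] -> [-3, -8, -40] -> [3, 8, 40]
  [4, 4, 35, -15, 43, 32, 19, -38, -47, 47] -> [47, -47, -38, 19, 32, 43, -15, 35, 4, 4] -> [47, 43, 35, 32, 19, 4, 4, -15, -38, -47] -> [47, 43, 35, 32, 19, 4, -15, -38, -47] -> [-15, -38, -47] -> [15, 38, 47]
  [-6, -36, 26] -> [26, -36, -6] -> [26, -6, -36] -> [26, -6, -36] -> [-6, -36] -> [6, 36]
  [-31, 31, 19, -37, 15, -35, -33, 17, 42] -> [42, 17, -33, -35, 15, -37, 19, 31, -31] -> [42, 31, 19, 17, 15, -31, -33, -35, -37] -> [42, 31, 19, 17, 15, -31, -33, -35, -37] -> [-31, -33, -35, -37] -> [31, 33, 35, 37]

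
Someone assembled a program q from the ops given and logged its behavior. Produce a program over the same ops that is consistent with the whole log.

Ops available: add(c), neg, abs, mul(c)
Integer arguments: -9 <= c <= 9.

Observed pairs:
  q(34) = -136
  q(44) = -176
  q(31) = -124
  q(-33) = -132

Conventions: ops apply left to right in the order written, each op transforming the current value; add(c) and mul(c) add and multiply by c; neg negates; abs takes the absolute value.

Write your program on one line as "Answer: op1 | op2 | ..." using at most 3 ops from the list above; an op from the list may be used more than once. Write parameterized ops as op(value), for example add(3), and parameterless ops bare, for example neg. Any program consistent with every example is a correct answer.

neg | abs | mul(-4)

Check, running the answer program on each example:
  34 -> -34 -> 34 -> -136
  44 -> -44 -> 44 -> -176
  31 -> -31 -> 31 -> -124
  -33 -> 33 -> 33 -> -132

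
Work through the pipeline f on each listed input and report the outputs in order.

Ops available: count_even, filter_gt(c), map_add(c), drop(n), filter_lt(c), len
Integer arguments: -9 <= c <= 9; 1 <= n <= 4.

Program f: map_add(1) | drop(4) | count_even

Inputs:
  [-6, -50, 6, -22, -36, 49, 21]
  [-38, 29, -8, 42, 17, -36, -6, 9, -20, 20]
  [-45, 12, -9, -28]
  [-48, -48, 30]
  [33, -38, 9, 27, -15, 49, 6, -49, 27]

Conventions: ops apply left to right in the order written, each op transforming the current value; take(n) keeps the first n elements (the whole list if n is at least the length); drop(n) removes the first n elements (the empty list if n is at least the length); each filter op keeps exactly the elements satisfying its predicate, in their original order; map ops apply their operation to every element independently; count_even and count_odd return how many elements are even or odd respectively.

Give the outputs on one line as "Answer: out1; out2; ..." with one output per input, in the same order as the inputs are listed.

Execution, op by op:
  [-6, -50, 6, -22, -36, 49, 21] -> [-5, -49, 7, -21, -35, 50, 22] -> [-35, 50, 22] -> 2
  [-38, 29, -8, 42, 17, -36, -6, 9, -20, 20] -> [-37, 30, -7, 43, 18, -35, -5, 10, -19, 21] -> [18, -35, -5, 10, -19, 21] -> 2
  [-45, 12, -9, -28] -> [-44, 13, -8, -27] -> [] -> 0
  [-48, -48, 30] -> [-47, -47, 31] -> [] -> 0
  [33, -38, 9, 27, -15, 49, 6, -49, 27] -> [34, -37, 10, 28, -14, 50, 7, -48, 28] -> [-14, 50, 7, -48, 28] -> 4

2; 2; 0; 0; 4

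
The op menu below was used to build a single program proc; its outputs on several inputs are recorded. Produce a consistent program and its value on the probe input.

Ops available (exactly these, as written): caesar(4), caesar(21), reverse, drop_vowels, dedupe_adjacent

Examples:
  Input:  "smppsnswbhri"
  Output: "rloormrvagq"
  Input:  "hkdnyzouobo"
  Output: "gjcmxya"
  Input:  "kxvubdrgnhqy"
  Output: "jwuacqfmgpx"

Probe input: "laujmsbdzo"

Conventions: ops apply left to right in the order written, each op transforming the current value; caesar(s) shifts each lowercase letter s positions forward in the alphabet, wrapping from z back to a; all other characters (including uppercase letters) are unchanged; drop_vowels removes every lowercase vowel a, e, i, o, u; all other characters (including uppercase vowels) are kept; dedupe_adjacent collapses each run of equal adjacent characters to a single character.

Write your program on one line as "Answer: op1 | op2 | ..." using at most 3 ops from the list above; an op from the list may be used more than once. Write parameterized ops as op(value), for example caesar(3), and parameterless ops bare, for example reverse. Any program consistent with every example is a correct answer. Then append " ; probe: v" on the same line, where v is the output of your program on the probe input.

drop_vowels | caesar(4) | caesar(21) ; probe: "kilracy"

Check, running the answer program on each example:
  "smppsnswbhri" -> "smppsnswbhr" -> "wqttwrwaflv" -> "rloormrvagq"
  "hkdnyzouobo" -> "hkdnyzb" -> "lohrcdf" -> "gjcmxya"
  "kxvubdrgnhqy" -> "kxvbdrgnhqy" -> "obzfhvkrluc" -> "jwuacqfmgpx"
  probe: "laujmsbdzo" -> "ljmsbdz" -> "pnqwfhd" -> "kilracy"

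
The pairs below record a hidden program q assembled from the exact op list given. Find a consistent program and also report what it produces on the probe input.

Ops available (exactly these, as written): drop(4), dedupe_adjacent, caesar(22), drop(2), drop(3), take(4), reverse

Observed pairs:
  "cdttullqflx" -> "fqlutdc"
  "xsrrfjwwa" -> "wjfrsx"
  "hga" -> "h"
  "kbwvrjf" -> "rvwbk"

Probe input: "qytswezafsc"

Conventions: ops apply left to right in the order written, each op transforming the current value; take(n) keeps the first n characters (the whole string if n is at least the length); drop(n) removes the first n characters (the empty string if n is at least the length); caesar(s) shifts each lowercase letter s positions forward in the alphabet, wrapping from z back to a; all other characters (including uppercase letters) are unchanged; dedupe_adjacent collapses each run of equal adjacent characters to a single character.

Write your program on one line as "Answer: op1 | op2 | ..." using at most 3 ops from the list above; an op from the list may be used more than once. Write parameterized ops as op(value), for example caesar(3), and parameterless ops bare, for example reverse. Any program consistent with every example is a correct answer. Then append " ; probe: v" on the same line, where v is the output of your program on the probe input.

reverse | drop(2) | dedupe_adjacent ; probe: "fazewstyq"

Check, running the answer program on each example:
  "cdttullqflx" -> "xlfqlluttdc" -> "fqlluttdc" -> "fqlutdc"
  "xsrrfjwwa" -> "awwjfrrsx" -> "wjfrrsx" -> "wjfrsx"
  "hga" -> "agh" -> "h" -> "h"
  "kbwvrjf" -> "fjrvwbk" -> "rvwbk" -> "rvwbk"
  probe: "qytswezafsc" -> "csfazewstyq" -> "fazewstyq" -> "fazewstyq"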